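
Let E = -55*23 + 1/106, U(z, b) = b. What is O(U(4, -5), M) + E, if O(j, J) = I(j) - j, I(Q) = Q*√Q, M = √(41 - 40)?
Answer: -133559/106 - 5*I*√5 ≈ -1260.0 - 11.18*I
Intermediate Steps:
M = 1 (M = √1 = 1)
E = -134089/106 (E = -1265 + 1/106 = -134089/106 ≈ -1265.0)
I(Q) = Q^(3/2)
O(j, J) = j^(3/2) - j
O(U(4, -5), M) + E = ((-5)^(3/2) - 1*(-5)) - 134089/106 = (-5*I*√5 + 5) - 134089/106 = (5 - 5*I*√5) - 134089/106 = -133559/106 - 5*I*√5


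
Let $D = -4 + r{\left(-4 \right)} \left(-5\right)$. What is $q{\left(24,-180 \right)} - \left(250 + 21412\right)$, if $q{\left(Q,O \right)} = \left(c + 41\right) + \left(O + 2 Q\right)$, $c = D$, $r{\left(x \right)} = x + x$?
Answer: $-21717$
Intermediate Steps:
$r{\left(x \right)} = 2 x$
$D = 36$ ($D = -4 + 2 \left(-4\right) \left(-5\right) = -4 - -40 = -4 + 40 = 36$)
$c = 36$
$q{\left(Q,O \right)} = 77 + O + 2 Q$ ($q{\left(Q,O \right)} = \left(36 + 41\right) + \left(O + 2 Q\right) = 77 + \left(O + 2 Q\right) = 77 + O + 2 Q$)
$q{\left(24,-180 \right)} - \left(250 + 21412\right) = \left(77 - 180 + 2 \cdot 24\right) - \left(250 + 21412\right) = \left(77 - 180 + 48\right) - 21662 = -55 - 21662 = -21717$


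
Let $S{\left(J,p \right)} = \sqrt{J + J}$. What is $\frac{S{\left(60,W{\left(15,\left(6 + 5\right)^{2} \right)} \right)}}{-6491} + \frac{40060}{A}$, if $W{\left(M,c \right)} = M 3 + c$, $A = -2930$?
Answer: $- \frac{4006}{293} - \frac{2 \sqrt{30}}{6491} \approx -13.674$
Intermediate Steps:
$W{\left(M,c \right)} = c + 3 M$ ($W{\left(M,c \right)} = 3 M + c = c + 3 M$)
$S{\left(J,p \right)} = \sqrt{2} \sqrt{J}$ ($S{\left(J,p \right)} = \sqrt{2 J} = \sqrt{2} \sqrt{J}$)
$\frac{S{\left(60,W{\left(15,\left(6 + 5\right)^{2} \right)} \right)}}{-6491} + \frac{40060}{A} = \frac{\sqrt{2} \sqrt{60}}{-6491} + \frac{40060}{-2930} = \sqrt{2} \cdot 2 \sqrt{15} \left(- \frac{1}{6491}\right) + 40060 \left(- \frac{1}{2930}\right) = 2 \sqrt{30} \left(- \frac{1}{6491}\right) - \frac{4006}{293} = - \frac{2 \sqrt{30}}{6491} - \frac{4006}{293} = - \frac{4006}{293} - \frac{2 \sqrt{30}}{6491}$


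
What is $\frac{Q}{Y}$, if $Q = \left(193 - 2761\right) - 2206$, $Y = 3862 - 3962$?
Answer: $\frac{2387}{50} \approx 47.74$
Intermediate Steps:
$Y = -100$
$Q = -4774$ ($Q = -2568 - 2206 = -4774$)
$\frac{Q}{Y} = - \frac{4774}{-100} = \left(-4774\right) \left(- \frac{1}{100}\right) = \frac{2387}{50}$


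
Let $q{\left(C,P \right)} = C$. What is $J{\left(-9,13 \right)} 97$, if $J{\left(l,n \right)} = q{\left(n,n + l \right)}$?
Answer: $1261$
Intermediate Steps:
$J{\left(l,n \right)} = n$
$J{\left(-9,13 \right)} 97 = 13 \cdot 97 = 1261$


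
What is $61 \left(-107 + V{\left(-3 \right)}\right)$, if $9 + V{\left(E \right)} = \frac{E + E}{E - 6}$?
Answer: $- \frac{21106}{3} \approx -7035.3$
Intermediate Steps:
$V{\left(E \right)} = -9 + \frac{2 E}{-6 + E}$ ($V{\left(E \right)} = -9 + \frac{E + E}{E - 6} = -9 + \frac{2 E}{-6 + E}$)
$61 \left(-107 + V{\left(-3 \right)}\right) = 61 \left(-107 + \frac{54 - -21}{-6 - 3}\right) = 61 \left(-107 + \frac{54 + 21}{-9}\right) = 61 \left(-107 - \frac{25}{3}\right) = 61 \left(- \frac{346}{3}\right) = - \frac{21106}{3}$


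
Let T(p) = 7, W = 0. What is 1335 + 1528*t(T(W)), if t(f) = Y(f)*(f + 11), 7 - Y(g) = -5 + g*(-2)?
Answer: 716439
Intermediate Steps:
Y(g) = 12 + 2*g (Y(g) = 7 - (-5 + g*(-2)) = 7 - (-5 - 2*g) = 7 + (5 + 2*g) = 12 + 2*g)
t(f) = (11 + f)*(12 + 2*f) (t(f) = (12 + 2*f)*(f + 11) = (12 + 2*f)*(11 + f) = (11 + f)*(12 + 2*f))
1335 + 1528*t(T(W)) = 1335 + 1528*(2*(6 + 7)*(11 + 7)) = 1335 + 1528*(2*13*18) = 1335 + 1528*468 = 1335 + 715104 = 716439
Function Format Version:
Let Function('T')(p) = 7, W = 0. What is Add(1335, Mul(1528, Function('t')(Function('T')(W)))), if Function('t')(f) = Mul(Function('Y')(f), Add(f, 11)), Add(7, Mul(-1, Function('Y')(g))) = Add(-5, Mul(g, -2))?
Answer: 716439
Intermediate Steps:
Function('Y')(g) = Add(12, Mul(2, g)) (Function('Y')(g) = Add(7, Mul(-1, Add(-5, Mul(g, -2)))) = Add(7, Mul(-1, Add(-5, Mul(-2, g)))) = Add(7, Add(5, Mul(2, g))) = Add(12, Mul(2, g)))
Function('t')(f) = Mul(Add(11, f), Add(12, Mul(2, f))) (Function('t')(f) = Mul(Add(12, Mul(2, f)), Add(f, 11)) = Mul(Add(12, Mul(2, f)), Add(11, f)) = Mul(Add(11, f), Add(12, Mul(2, f))))
Add(1335, Mul(1528, Function('t')(Function('T')(W)))) = Add(1335, Mul(1528, Mul(2, Add(6, 7), Add(11, 7)))) = Add(1335, Mul(1528, Mul(2, 13, 18))) = Add(1335, Mul(1528, 468)) = Add(1335, 715104) = 716439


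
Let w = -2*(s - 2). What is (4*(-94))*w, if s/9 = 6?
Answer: 39104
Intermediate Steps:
s = 54 (s = 9*6 = 54)
w = -104 (w = -2*(54 - 2) = -2*52 = -104)
(4*(-94))*w = (4*(-94))*(-104) = -376*(-104) = 39104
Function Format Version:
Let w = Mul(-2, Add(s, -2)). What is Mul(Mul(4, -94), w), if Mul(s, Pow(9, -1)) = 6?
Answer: 39104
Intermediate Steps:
s = 54 (s = Mul(9, 6) = 54)
w = -104 (w = Mul(-2, Add(54, -2)) = Mul(-2, 52) = -104)
Mul(Mul(4, -94), w) = Mul(Mul(4, -94), -104) = Mul(-376, -104) = 39104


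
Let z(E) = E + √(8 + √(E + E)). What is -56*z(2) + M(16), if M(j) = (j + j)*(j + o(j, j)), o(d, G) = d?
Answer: 912 - 56*√10 ≈ 734.91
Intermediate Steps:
z(E) = E + √(8 + √2*√E) (z(E) = E + √(8 + √(2*E)) = E + √(8 + √2*√E))
M(j) = 4*j² (M(j) = (j + j)*(j + j) = (2*j)*(2*j) = 4*j²)
-56*z(2) + M(16) = -56*(2 + √(8 + √2*√2)) + 4*16² = -56*(2 + √(8 + 2)) + 4*256 = -56*(2 + √10) + 1024 = (-112 - 56*√10) + 1024 = 912 - 56*√10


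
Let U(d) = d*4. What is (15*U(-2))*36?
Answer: -4320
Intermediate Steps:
U(d) = 4*d
(15*U(-2))*36 = (15*(4*(-2)))*36 = (15*(-8))*36 = -120*36 = -4320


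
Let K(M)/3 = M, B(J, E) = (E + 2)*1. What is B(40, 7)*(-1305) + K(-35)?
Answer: -11850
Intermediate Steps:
B(J, E) = 2 + E (B(J, E) = (2 + E)*1 = 2 + E)
K(M) = 3*M
B(40, 7)*(-1305) + K(-35) = (2 + 7)*(-1305) + 3*(-35) = 9*(-1305) - 105 = -11745 - 105 = -11850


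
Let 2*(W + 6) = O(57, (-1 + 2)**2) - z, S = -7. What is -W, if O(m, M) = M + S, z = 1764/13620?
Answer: 20577/2270 ≈ 9.0648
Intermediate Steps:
z = 147/1135 (z = 1764*(1/13620) = 147/1135 ≈ 0.12952)
O(m, M) = -7 + M (O(m, M) = M - 7 = -7 + M)
W = -20577/2270 (W = -6 + ((-7 + (-1 + 2)**2) - 1*147/1135)/2 = -6 + ((-7 + 1**2) - 147/1135)/2 = -6 + ((-7 + 1) - 147/1135)/2 = -6 + (-6 - 147/1135)/2 = -6 + (1/2)*(-6957/1135) = -6 - 6957/2270 = -20577/2270 ≈ -9.0648)
-W = -1*(-20577/2270) = 20577/2270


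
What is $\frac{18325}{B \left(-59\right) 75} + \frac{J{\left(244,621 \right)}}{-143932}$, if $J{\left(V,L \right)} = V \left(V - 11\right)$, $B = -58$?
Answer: $- \frac{119535119}{369401478} \approx -0.32359$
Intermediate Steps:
$J{\left(V,L \right)} = V \left(-11 + V\right)$
$\frac{18325}{B \left(-59\right) 75} + \frac{J{\left(244,621 \right)}}{-143932} = \frac{18325}{\left(-58\right) \left(-59\right) 75} + \frac{244 \left(-11 + 244\right)}{-143932} = \frac{18325}{3422 \cdot 75} + 244 \cdot 233 \left(- \frac{1}{143932}\right) = \frac{18325}{256650} + 56852 \left(- \frac{1}{143932}\right) = 18325 \cdot \frac{1}{256650} - \frac{14213}{35983} = \frac{733}{10266} - \frac{14213}{35983} = - \frac{119535119}{369401478}$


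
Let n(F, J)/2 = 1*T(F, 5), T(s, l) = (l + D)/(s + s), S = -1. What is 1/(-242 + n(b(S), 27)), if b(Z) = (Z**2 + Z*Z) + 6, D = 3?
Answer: -1/241 ≈ -0.0041494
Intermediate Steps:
T(s, l) = (3 + l)/(2*s) (T(s, l) = (l + 3)/(s + s) = (3 + l)/((2*s)) = (3 + l)*(1/(2*s)) = (3 + l)/(2*s))
b(Z) = 6 + 2*Z**2 (b(Z) = (Z**2 + Z**2) + 6 = 2*Z**2 + 6 = 6 + 2*Z**2)
n(F, J) = 8/F (n(F, J) = 2*(1*((3 + 5)/(2*F))) = 2*(1*((1/2)*8/F)) = 2*(1*(4/F)) = 2*(4/F) = 8/F)
1/(-242 + n(b(S), 27)) = 1/(-242 + 8/(6 + 2*(-1)**2)) = 1/(-242 + 8/(6 + 2*1)) = 1/(-242 + 8/(6 + 2)) = 1/(-242 + 8/8) = 1/(-242 + 8*(1/8)) = 1/(-242 + 1) = 1/(-241) = -1/241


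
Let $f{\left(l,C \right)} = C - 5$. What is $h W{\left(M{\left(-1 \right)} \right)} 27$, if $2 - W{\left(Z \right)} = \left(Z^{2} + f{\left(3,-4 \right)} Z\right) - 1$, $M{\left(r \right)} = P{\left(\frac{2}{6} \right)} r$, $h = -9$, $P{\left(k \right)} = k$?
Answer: $27$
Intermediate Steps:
$f{\left(l,C \right)} = -5 + C$ ($f{\left(l,C \right)} = C - 5 = -5 + C$)
$M{\left(r \right)} = \frac{r}{3}$ ($M{\left(r \right)} = \frac{2}{6} r = 2 \cdot \frac{1}{6} r = \frac{r}{3}$)
$W{\left(Z \right)} = 3 - Z^{2} + 9 Z$ ($W{\left(Z \right)} = 2 - \left(\left(Z^{2} + \left(-5 - 4\right) Z\right) - 1\right) = 2 - \left(\left(Z^{2} - 9 Z\right) - 1\right) = 2 - \left(-1 + Z^{2} - 9 Z\right) = 2 + \left(1 - Z^{2} + 9 Z\right) = 3 - Z^{2} + 9 Z$)
$h W{\left(M{\left(-1 \right)} \right)} 27 = - 9 \left(3 - \left(\frac{1}{3} \left(-1\right)\right)^{2} + 9 \cdot \frac{1}{3} \left(-1\right)\right) 27 = - 9 \left(3 - \left(- \frac{1}{3}\right)^{2} + 9 \left(- \frac{1}{3}\right)\right) 27 = - 9 \left(3 - \frac{1}{9} - 3\right) 27 = \left(-9\right) \left(- \frac{1}{9}\right) 27 = 1 \cdot 27 = 27$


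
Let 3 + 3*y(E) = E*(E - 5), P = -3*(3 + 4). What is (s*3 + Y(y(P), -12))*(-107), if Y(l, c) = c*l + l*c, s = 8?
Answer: 462240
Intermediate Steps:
P = -21 (P = -3*7 = -21)
y(E) = -1 + E*(-5 + E)/3 (y(E) = -1 + (E*(E - 5))/3 = -1 + (E*(-5 + E))/3 = -1 + E*(-5 + E)/3)
Y(l, c) = 2*c*l (Y(l, c) = c*l + c*l = 2*c*l)
(s*3 + Y(y(P), -12))*(-107) = (8*3 + 2*(-12)*(-1 - 5/3*(-21) + (1/3)*(-21)**2))*(-107) = (24 + 2*(-12)*(-1 + 35 + (1/3)*441))*(-107) = (24 + 2*(-12)*(-1 + 35 + 147))*(-107) = (24 + 2*(-12)*181)*(-107) = (24 - 4344)*(-107) = -4320*(-107) = 462240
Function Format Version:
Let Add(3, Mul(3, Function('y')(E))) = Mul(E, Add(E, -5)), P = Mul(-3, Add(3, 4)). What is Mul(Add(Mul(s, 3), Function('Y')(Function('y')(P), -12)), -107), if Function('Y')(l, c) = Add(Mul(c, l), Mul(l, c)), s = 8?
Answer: 462240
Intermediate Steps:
P = -21 (P = Mul(-3, 7) = -21)
Function('y')(E) = Add(-1, Mul(Rational(1, 3), E, Add(-5, E))) (Function('y')(E) = Add(-1, Mul(Rational(1, 3), Mul(E, Add(E, -5)))) = Add(-1, Mul(Rational(1, 3), Mul(E, Add(-5, E)))) = Add(-1, Mul(Rational(1, 3), E, Add(-5, E))))
Function('Y')(l, c) = Mul(2, c, l) (Function('Y')(l, c) = Add(Mul(c, l), Mul(c, l)) = Mul(2, c, l))
Mul(Add(Mul(s, 3), Function('Y')(Function('y')(P), -12)), -107) = Mul(Add(Mul(8, 3), Mul(2, -12, Add(-1, Mul(Rational(-5, 3), -21), Mul(Rational(1, 3), Pow(-21, 2))))), -107) = Mul(Add(24, Mul(2, -12, Add(-1, 35, Mul(Rational(1, 3), 441)))), -107) = Mul(Add(24, Mul(2, -12, Add(-1, 35, 147))), -107) = Mul(Add(24, Mul(2, -12, 181)), -107) = Mul(Add(24, -4344), -107) = Mul(-4320, -107) = 462240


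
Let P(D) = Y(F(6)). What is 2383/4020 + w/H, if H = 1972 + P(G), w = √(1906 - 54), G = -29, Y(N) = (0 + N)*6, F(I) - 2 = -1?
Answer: 2383/4020 + √463/989 ≈ 0.61454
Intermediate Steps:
F(I) = 1 (F(I) = 2 - 1 = 1)
Y(N) = 6*N (Y(N) = N*6 = 6*N)
P(D) = 6 (P(D) = 6*1 = 6)
w = 2*√463 (w = √1852 = 2*√463 ≈ 43.035)
H = 1978 (H = 1972 + 6 = 1978)
2383/4020 + w/H = 2383/4020 + (2*√463)/1978 = 2383*(1/4020) + (2*√463)*(1/1978) = 2383/4020 + √463/989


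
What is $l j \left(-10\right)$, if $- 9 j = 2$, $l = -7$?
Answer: $- \frac{140}{9} \approx -15.556$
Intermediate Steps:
$j = - \frac{2}{9}$ ($j = \left(- \frac{1}{9}\right) 2 = - \frac{2}{9} \approx -0.22222$)
$l j \left(-10\right) = \left(-7\right) \left(- \frac{2}{9}\right) \left(-10\right) = \frac{14}{9} \left(-10\right) = - \frac{140}{9}$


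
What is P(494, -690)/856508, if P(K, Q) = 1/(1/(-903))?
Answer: -903/856508 ≈ -0.0010543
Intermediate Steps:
P(K, Q) = -903 (P(K, Q) = 1/(-1/903) = -903)
P(494, -690)/856508 = -903/856508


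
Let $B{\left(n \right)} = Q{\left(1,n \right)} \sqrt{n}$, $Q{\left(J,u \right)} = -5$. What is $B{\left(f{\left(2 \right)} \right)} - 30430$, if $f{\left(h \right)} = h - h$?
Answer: $-30430$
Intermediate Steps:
$f{\left(h \right)} = 0$
$B{\left(n \right)} = - 5 \sqrt{n}$
$B{\left(f{\left(2 \right)} \right)} - 30430 = - 5 \sqrt{0} - 30430 = \left(-5\right) 0 - 30430 = 0 - 30430 = -30430$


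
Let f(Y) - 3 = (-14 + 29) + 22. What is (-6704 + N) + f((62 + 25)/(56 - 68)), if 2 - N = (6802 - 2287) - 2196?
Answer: -8981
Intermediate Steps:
f(Y) = 40 (f(Y) = 3 + ((-14 + 29) + 22) = 3 + (15 + 22) = 3 + 37 = 40)
N = -2317 (N = 2 - ((6802 - 2287) - 2196) = 2 - (4515 - 2196) = 2 - 1*2319 = 2 - 2319 = -2317)
(-6704 + N) + f((62 + 25)/(56 - 68)) = (-6704 - 2317) + 40 = -9021 + 40 = -8981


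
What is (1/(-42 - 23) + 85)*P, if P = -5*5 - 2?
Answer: -149148/65 ≈ -2294.6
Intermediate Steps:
P = -27 (P = -25 - 2 = -27)
(1/(-42 - 23) + 85)*P = (1/(-42 - 23) + 85)*(-27) = (1/(-65) + 85)*(-27) = (-1/65 + 85)*(-27) = (5524/65)*(-27) = -149148/65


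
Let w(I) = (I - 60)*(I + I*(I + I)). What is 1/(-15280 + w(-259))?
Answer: -1/42730337 ≈ -2.3403e-8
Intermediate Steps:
w(I) = (-60 + I)*(I + 2*I²) (w(I) = (-60 + I)*(I + I*(2*I)) = (-60 + I)*(I + 2*I²))
1/(-15280 + w(-259)) = 1/(-15280 - 259*(-60 - 119*(-259) + 2*(-259)²)) = 1/(-15280 - 259*(-60 + 30821 + 2*67081)) = 1/(-15280 - 259*(-60 + 30821 + 134162)) = 1/(-15280 - 259*164923) = 1/(-15280 - 42715057) = 1/(-42730337) = -1/42730337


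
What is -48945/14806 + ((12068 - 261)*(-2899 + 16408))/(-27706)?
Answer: -590731091787/102553759 ≈ -5760.2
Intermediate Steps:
-48945/14806 + ((12068 - 261)*(-2899 + 16408))/(-27706) = -48945*1/14806 + (11807*13509)*(-1/27706) = -48945/14806 + 159500763*(-1/27706) = -48945/14806 - 159500763/27706 = -590731091787/102553759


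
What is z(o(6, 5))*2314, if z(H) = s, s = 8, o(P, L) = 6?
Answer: 18512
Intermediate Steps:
z(H) = 8
z(o(6, 5))*2314 = 8*2314 = 18512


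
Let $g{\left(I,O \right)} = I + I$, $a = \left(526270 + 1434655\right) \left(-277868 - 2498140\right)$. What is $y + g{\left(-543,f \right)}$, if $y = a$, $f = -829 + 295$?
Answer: $-5443543488486$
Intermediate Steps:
$a = -5443543487400$ ($a = 1960925 \left(-2776008\right) = -5443543487400$)
$f = -534$
$y = -5443543487400$
$g{\left(I,O \right)} = 2 I$
$y + g{\left(-543,f \right)} = -5443543487400 + 2 \left(-543\right) = -5443543487400 - 1086 = -5443543488486$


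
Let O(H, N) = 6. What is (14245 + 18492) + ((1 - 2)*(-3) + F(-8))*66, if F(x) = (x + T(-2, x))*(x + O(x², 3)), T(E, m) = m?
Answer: 35047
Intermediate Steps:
F(x) = 2*x*(6 + x) (F(x) = (x + x)*(x + 6) = (2*x)*(6 + x) = 2*x*(6 + x))
(14245 + 18492) + ((1 - 2)*(-3) + F(-8))*66 = (14245 + 18492) + ((1 - 2)*(-3) + 2*(-8)*(6 - 8))*66 = 32737 + (-1*(-3) + 2*(-8)*(-2))*66 = 32737 + (3 + 32)*66 = 32737 + 35*66 = 32737 + 2310 = 35047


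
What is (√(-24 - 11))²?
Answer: -35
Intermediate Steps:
(√(-24 - 11))² = (√(-35))² = (I*√35)² = -35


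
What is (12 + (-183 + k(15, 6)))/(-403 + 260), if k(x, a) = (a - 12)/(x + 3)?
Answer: 514/429 ≈ 1.1981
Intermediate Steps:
k(x, a) = (-12 + a)/(3 + x)
(12 + (-183 + k(15, 6)))/(-403 + 260) = (12 + (-183 + (-12 + 6)/(3 + 15)))/(-403 + 260) = (12 + (-183 - 6/18))/(-143) = (12 + (-183 + (1/18)*(-6)))*(-1/143) = (12 + (-183 - ⅓))*(-1/143) = (12 - 550/3)*(-1/143) = -514/3*(-1/143) = 514/429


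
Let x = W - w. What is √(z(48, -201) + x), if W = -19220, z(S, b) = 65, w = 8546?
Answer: I*√27701 ≈ 166.44*I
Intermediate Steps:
x = -27766 (x = -19220 - 1*8546 = -19220 - 8546 = -27766)
√(z(48, -201) + x) = √(65 - 27766) = √(-27701) = I*√27701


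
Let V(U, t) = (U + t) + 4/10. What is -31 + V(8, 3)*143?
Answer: 7996/5 ≈ 1599.2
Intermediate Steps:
V(U, t) = ⅖ + U + t (V(U, t) = (U + t) + 4*(⅒) = (U + t) + ⅖ = ⅖ + U + t)
-31 + V(8, 3)*143 = -31 + (⅖ + 8 + 3)*143 = -31 + (57/5)*143 = -31 + 8151/5 = 7996/5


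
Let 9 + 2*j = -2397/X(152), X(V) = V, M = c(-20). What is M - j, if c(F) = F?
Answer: -2315/304 ≈ -7.6151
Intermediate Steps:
M = -20
j = -3765/304 (j = -9/2 + (-2397/152)/2 = -9/2 + (-2397*1/152)/2 = -9/2 + (½)*(-2397/152) = -9/2 - 2397/304 = -3765/304 ≈ -12.385)
M - j = -20 - 1*(-3765/304) = -20 + 3765/304 = -2315/304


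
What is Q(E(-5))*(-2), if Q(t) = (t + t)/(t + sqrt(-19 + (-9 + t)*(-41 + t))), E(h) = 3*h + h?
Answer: 32/27 + 8*sqrt(70)/27 ≈ 3.6642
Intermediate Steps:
E(h) = 4*h
Q(t) = 2*t/(t + sqrt(-19 + (-41 + t)*(-9 + t))) (Q(t) = (2*t)/(t + sqrt(-19 + (-41 + t)*(-9 + t))) = 2*t/(t + sqrt(-19 + (-41 + t)*(-9 + t))))
Q(E(-5))*(-2) = (2*(4*(-5))/(4*(-5) + sqrt(350 + (4*(-5))**2 - 200*(-5))))*(-2) = (2*(-20)/(-20 + sqrt(350 + (-20)**2 - 50*(-20))))*(-2) = (2*(-20)/(-20 + sqrt(350 + 400 + 1000)))*(-2) = (2*(-20)/(-20 + sqrt(1750)))*(-2) = (2*(-20)/(-20 + 5*sqrt(70)))*(-2) = -40/(-20 + 5*sqrt(70))*(-2) = 80/(-20 + 5*sqrt(70))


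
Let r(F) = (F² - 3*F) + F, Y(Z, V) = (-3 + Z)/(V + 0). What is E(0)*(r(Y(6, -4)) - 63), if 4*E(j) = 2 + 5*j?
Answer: -975/32 ≈ -30.469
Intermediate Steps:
Y(Z, V) = (-3 + Z)/V
E(j) = ½ + 5*j/4 (E(j) = (2 + 5*j)/4 = ½ + 5*j/4)
r(F) = F² - 2*F
E(0)*(r(Y(6, -4)) - 63) = (½ + (5/4)*0)*(((-3 + 6)/(-4))*(-2 + (-3 + 6)/(-4)) - 63) = (½ + 0)*((-¼*3)*(-2 - ¼*3) - 63) = (-3*(-2 - ¾)/4 - 63)/2 = (-¾*(-11/4) - 63)/2 = (33/16 - 63)/2 = (½)*(-975/16) = -975/32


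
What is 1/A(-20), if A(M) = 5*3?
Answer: 1/15 ≈ 0.066667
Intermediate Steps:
A(M) = 15
1/A(-20) = 1/15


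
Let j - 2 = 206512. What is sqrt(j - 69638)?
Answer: 2*sqrt(34219) ≈ 369.97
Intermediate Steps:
j = 206514 (j = 2 + 206512 = 206514)
sqrt(j - 69638) = sqrt(206514 - 69638) = sqrt(136876) = 2*sqrt(34219)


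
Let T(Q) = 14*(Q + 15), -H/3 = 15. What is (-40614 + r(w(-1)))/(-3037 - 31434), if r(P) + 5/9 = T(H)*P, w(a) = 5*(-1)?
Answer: 346631/310239 ≈ 1.1173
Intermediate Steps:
H = -45 (H = -3*15 = -45)
T(Q) = 210 + 14*Q (T(Q) = 14*(15 + Q) = 210 + 14*Q)
w(a) = -5
r(P) = -5/9 - 420*P (r(P) = -5/9 + (210 + 14*(-45))*P = -5/9 + (210 - 630)*P = -5/9 - 420*P)
(-40614 + r(w(-1)))/(-3037 - 31434) = (-40614 + (-5/9 - 420*(-5)))/(-3037 - 31434) = (-40614 + (-5/9 + 2100))/(-34471) = (-40614 + 18895/9)*(-1/34471) = -346631/9*(-1/34471) = 346631/310239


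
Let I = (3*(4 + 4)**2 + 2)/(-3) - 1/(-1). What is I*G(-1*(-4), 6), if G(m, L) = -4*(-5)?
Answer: -3820/3 ≈ -1273.3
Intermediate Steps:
I = -191/3 (I = (3*8**2 + 2)*(-1/3) - 1*(-1) = (3*64 + 2)*(-1/3) + 1 = (192 + 2)*(-1/3) + 1 = 194*(-1/3) + 1 = -194/3 + 1 = -191/3 ≈ -63.667)
G(m, L) = 20
I*G(-1*(-4), 6) = -191/3*20 = -3820/3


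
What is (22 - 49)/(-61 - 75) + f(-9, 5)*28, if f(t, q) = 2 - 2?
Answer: 27/136 ≈ 0.19853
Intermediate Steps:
f(t, q) = 0
(22 - 49)/(-61 - 75) + f(-9, 5)*28 = (22 - 49)/(-61 - 75) + 0*28 = -27/(-136) + 0 = -27*(-1/136) + 0 = 27/136 + 0 = 27/136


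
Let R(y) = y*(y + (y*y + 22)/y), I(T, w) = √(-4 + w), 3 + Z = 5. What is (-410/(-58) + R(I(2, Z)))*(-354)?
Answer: -257358/29 ≈ -8874.4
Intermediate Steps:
Z = 2 (Z = -3 + 5 = 2)
R(y) = y*(y + (22 + y²)/y) (R(y) = y*(y + (y² + 22)/y) = y*(y + (22 + y²)/y))
(-410/(-58) + R(I(2, Z)))*(-354) = (-410/(-58) + (22 + 2*(√(-4 + 2))²))*(-354) = (-410*(-1/58) + (22 + 2*(√(-2))²))*(-354) = (205/29 + (22 + 2*(I*√2)²))*(-354) = (205/29 + (22 + 2*(-2)))*(-354) = (205/29 + (22 - 4))*(-354) = (205/29 + 18)*(-354) = (727/29)*(-354) = -257358/29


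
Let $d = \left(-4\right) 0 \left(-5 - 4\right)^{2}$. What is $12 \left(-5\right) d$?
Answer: $0$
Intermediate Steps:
$d = 0$ ($d = 0 \left(-9\right)^{2} = 0 \cdot 81 = 0$)
$12 \left(-5\right) d = 12 \left(-5\right) 0 = \left(-60\right) 0 = 0$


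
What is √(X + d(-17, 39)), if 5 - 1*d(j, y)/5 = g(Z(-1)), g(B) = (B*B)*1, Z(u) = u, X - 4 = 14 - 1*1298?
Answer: 6*I*√35 ≈ 35.496*I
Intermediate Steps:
X = -1280 (X = 4 + (14 - 1*1298) = 4 + (14 - 1298) = 4 - 1284 = -1280)
g(B) = B² (g(B) = B²*1 = B²)
d(j, y) = 20 (d(j, y) = 25 - 5*(-1)² = 25 - 5*1 = 25 - 5 = 20)
√(X + d(-17, 39)) = √(-1280 + 20) = √(-1260) = 6*I*√35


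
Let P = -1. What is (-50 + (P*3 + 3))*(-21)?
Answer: 1050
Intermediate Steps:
(-50 + (P*3 + 3))*(-21) = (-50 + (-1*3 + 3))*(-21) = (-50 + (-3 + 3))*(-21) = (-50 + 0)*(-21) = -50*(-21) = 1050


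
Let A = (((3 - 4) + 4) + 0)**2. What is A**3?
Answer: 729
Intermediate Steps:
A = 9 (A = ((-1 + 4) + 0)**2 = (3 + 0)**2 = 3**2 = 9)
A**3 = 9**3 = 729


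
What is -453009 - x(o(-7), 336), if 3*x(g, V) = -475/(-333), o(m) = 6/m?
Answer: -452556466/999 ≈ -4.5301e+5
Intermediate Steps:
x(g, V) = 475/999 (x(g, V) = (-475/(-333))/3 = (-475*(-1/333))/3 = (⅓)*(475/333) = 475/999)
-453009 - x(o(-7), 336) = -453009 - 1*475/999 = -453009 - 475/999 = -452556466/999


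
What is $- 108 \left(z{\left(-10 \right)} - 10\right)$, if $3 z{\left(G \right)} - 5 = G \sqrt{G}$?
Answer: $900 + 360 i \sqrt{10} \approx 900.0 + 1138.4 i$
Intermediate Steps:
$z{\left(G \right)} = \frac{5}{3} + \frac{G^{\frac{3}{2}}}{3}$ ($z{\left(G \right)} = \frac{5}{3} + \frac{G \sqrt{G}}{3} = \frac{5}{3} + \frac{G^{\frac{3}{2}}}{3}$)
$- 108 \left(z{\left(-10 \right)} - 10\right) = - 108 \left(\left(\frac{5}{3} + \frac{\left(-10\right)^{\frac{3}{2}}}{3}\right) - 10\right) = - 108 \left(\left(\frac{5}{3} + \frac{\left(-10\right) i \sqrt{10}}{3}\right) - 10\right) = - 108 \left(\left(\frac{5}{3} - \frac{10 i \sqrt{10}}{3}\right) - 10\right) = - 108 \left(- \frac{25}{3} - \frac{10 i \sqrt{10}}{3}\right) = 900 + 360 i \sqrt{10}$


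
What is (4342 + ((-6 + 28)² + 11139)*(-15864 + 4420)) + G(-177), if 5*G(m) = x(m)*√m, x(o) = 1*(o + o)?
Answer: -133009270 - 354*I*√177/5 ≈ -1.3301e+8 - 941.93*I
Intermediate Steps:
x(o) = 2*o (x(o) = 1*(2*o) = 2*o)
G(m) = 2*m^(3/2)/5 (G(m) = ((2*m)*√m)/5 = (2*m^(3/2))/5 = 2*m^(3/2)/5)
(4342 + ((-6 + 28)² + 11139)*(-15864 + 4420)) + G(-177) = (4342 + ((-6 + 28)² + 11139)*(-15864 + 4420)) + 2*(-177)^(3/2)/5 = (4342 + (22² + 11139)*(-11444)) + 2*(-177*I*√177)/5 = (4342 + (484 + 11139)*(-11444)) - 354*I*√177/5 = (4342 + 11623*(-11444)) - 354*I*√177/5 = (4342 - 133013612) - 354*I*√177/5 = -133009270 - 354*I*√177/5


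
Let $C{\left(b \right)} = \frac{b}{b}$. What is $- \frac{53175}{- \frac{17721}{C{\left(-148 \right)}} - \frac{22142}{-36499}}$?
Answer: $\frac{1940834325}{646776637} \approx 3.0008$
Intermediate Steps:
$C{\left(b \right)} = 1$
$- \frac{53175}{- \frac{17721}{C{\left(-148 \right)}} - \frac{22142}{-36499}} = - \frac{53175}{- \frac{17721}{1} - \frac{22142}{-36499}} = - \frac{53175}{\left(-17721\right) 1 - - \frac{22142}{36499}} = - \frac{53175}{-17721 + \frac{22142}{36499}} = - \frac{53175}{- \frac{646776637}{36499}} = \left(-53175\right) \left(- \frac{36499}{646776637}\right) = \frac{1940834325}{646776637}$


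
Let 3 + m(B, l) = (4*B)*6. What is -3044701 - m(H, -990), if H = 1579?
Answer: -3082594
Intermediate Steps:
m(B, l) = -3 + 24*B (m(B, l) = -3 + (4*B)*6 = -3 + 24*B)
-3044701 - m(H, -990) = -3044701 - (-3 + 24*1579) = -3044701 - (-3 + 37896) = -3044701 - 1*37893 = -3044701 - 37893 = -3082594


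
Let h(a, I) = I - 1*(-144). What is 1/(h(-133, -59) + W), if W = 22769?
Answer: 1/22854 ≈ 4.3756e-5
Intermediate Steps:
h(a, I) = 144 + I (h(a, I) = I + 144 = 144 + I)
1/(h(-133, -59) + W) = 1/((144 - 59) + 22769) = 1/(85 + 22769) = 1/22854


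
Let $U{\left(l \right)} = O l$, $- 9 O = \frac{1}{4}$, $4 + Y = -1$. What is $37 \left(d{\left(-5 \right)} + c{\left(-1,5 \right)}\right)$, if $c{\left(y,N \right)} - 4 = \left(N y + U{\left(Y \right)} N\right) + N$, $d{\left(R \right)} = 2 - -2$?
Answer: $\frac{11581}{36} \approx 321.69$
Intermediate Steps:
$Y = -5$ ($Y = -4 - 1 = -5$)
$d{\left(R \right)} = 4$ ($d{\left(R \right)} = 2 + 2 = 4$)
$O = - \frac{1}{36}$ ($O = - \frac{1}{9 \cdot 4} = \left(- \frac{1}{9}\right) \frac{1}{4} = - \frac{1}{36} \approx -0.027778$)
$U{\left(l \right)} = - \frac{l}{36}$
$c{\left(y,N \right)} = 4 + \frac{41 N}{36} + N y$ ($c{\left(y,N \right)} = 4 + \left(\left(N y + \left(- \frac{1}{36}\right) \left(-5\right) N\right) + N\right) = 4 + \left(\left(N y + \frac{5 N}{36}\right) + N\right) = 4 + \left(\left(\frac{5 N}{36} + N y\right) + N\right) = 4 + \left(\frac{41 N}{36} + N y\right) = 4 + \frac{41 N}{36} + N y$)
$37 \left(d{\left(-5 \right)} + c{\left(-1,5 \right)}\right) = 37 \left(4 + \left(4 + \frac{41}{36} \cdot 5 + 5 \left(-1\right)\right)\right) = 37 \left(4 + \left(4 + \frac{205}{36} - 5\right)\right) = 37 \left(4 + \frac{169}{36}\right) = 37 \cdot \frac{313}{36} = \frac{11581}{36}$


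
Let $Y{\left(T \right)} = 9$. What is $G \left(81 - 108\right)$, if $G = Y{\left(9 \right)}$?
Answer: $-243$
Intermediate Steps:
$G = 9$
$G \left(81 - 108\right) = 9 \left(81 - 108\right) = 9 \left(-27\right) = -243$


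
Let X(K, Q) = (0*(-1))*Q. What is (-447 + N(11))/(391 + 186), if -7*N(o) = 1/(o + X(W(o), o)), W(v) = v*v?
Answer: -34420/44429 ≈ -0.77472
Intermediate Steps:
W(v) = v²
X(K, Q) = 0 (X(K, Q) = 0*Q = 0)
N(o) = -1/(7*o) (N(o) = -1/(7*(o + 0)) = -1/(7*o))
(-447 + N(11))/(391 + 186) = (-447 - ⅐/11)/(391 + 186) = (-447 - ⅐*1/11)/577 = (-447 - 1/77)*(1/577) = -34420/77*1/577 = -34420/44429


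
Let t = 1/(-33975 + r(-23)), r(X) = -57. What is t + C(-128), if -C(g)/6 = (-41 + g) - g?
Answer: 8371871/34032 ≈ 246.00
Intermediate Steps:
C(g) = 246 (C(g) = -6*((-41 + g) - g) = -6*(-41) = 246)
t = -1/34032 (t = 1/(-33975 - 57) = 1/(-34032) = -1/34032 ≈ -2.9384e-5)
t + C(-128) = -1/34032 + 246 = 8371871/34032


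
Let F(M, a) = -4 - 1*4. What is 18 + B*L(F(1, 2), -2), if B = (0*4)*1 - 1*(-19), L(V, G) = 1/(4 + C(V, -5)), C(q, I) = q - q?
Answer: 91/4 ≈ 22.750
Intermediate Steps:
F(M, a) = -8 (F(M, a) = -4 - 4 = -8)
C(q, I) = 0
L(V, G) = 1/4 (L(V, G) = 1/(4 + 0) = 1/4)
B = 19 (B = 0*1 + 19 = 0 + 19 = 19)
18 + B*L(F(1, 2), -2) = 18 + 19*(1/4) = 18 + 19/4 = 91/4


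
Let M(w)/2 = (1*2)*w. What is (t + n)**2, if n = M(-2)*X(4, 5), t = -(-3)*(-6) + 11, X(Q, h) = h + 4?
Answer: 6241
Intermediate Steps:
X(Q, h) = 4 + h
t = -7 (t = -3*6 + 11 = -18 + 11 = -7)
M(w) = 4*w (M(w) = 2*((1*2)*w) = 2*(2*w) = 4*w)
n = -72 (n = (4*(-2))*(4 + 5) = -8*9 = -72)
(t + n)**2 = (-7 - 72)**2 = (-79)**2 = 6241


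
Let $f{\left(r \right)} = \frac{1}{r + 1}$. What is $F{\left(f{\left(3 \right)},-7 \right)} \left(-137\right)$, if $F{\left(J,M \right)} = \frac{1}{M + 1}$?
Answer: $\frac{137}{6} \approx 22.833$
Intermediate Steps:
$f{\left(r \right)} = \frac{1}{1 + r}$
$F{\left(J,M \right)} = \frac{1}{1 + M}$
$F{\left(f{\left(3 \right)},-7 \right)} \left(-137\right) = \frac{1}{1 - 7} \left(-137\right) = \frac{1}{-6} \left(-137\right) = \left(- \frac{1}{6}\right) \left(-137\right) = \frac{137}{6}$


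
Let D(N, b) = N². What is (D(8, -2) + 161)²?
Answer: 50625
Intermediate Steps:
(D(8, -2) + 161)² = (8² + 161)² = (64 + 161)² = 225² = 50625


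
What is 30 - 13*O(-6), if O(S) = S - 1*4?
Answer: 160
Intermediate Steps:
O(S) = -4 + S (O(S) = S - 4 = -4 + S)
30 - 13*O(-6) = 30 - 13*(-4 - 6) = 30 - 13*(-10) = 30 + 130 = 160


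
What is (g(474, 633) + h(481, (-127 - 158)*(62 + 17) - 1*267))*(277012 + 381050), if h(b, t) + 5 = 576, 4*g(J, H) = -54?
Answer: 366869565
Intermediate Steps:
g(J, H) = -27/2 (g(J, H) = (1/4)*(-54) = -27/2)
h(b, t) = 571 (h(b, t) = -5 + 576 = 571)
(g(474, 633) + h(481, (-127 - 158)*(62 + 17) - 1*267))*(277012 + 381050) = (-27/2 + 571)*(277012 + 381050) = (1115/2)*658062 = 366869565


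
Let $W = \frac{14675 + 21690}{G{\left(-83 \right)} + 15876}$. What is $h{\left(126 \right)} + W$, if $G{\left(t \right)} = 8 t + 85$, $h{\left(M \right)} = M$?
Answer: $\frac{1963787}{15297} \approx 128.38$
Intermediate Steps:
$G{\left(t \right)} = 85 + 8 t$
$W = \frac{36365}{15297}$ ($W = \frac{14675 + 21690}{\left(85 + 8 \left(-83\right)\right) + 15876} = \frac{36365}{\left(85 - 664\right) + 15876} = \frac{36365}{-579 + 15876} = \frac{36365}{15297} \approx 2.3773$)
$h{\left(126 \right)} + W = 126 + \frac{36365}{15297} = \frac{1963787}{15297}$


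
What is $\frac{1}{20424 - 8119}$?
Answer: $\frac{1}{12305} \approx 8.1268 \cdot 10^{-5}$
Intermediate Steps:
$\frac{1}{20424 - 8119} = \frac{1}{12305}$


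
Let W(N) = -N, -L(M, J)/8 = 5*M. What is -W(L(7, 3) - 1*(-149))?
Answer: -131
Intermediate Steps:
L(M, J) = -40*M
-W(L(7, 3) - 1*(-149)) = -(-1)*(-40*7 - 1*(-149)) = -(-1)*(-280 + 149) = -(-1)*(-131) = -1*131 = -131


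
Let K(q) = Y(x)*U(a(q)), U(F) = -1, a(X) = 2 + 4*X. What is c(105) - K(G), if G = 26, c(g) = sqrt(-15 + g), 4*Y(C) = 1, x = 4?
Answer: 1/4 + 3*sqrt(10) ≈ 9.7368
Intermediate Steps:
Y(C) = 1/4 (Y(C) = (1/4)*1 = 1/4)
K(q) = -1/4 (K(q) = (1/4)*(-1) = -1/4)
c(105) - K(G) = sqrt(-15 + 105) - 1*(-1/4) = sqrt(90) + 1/4 = 3*sqrt(10) + 1/4 = 1/4 + 3*sqrt(10)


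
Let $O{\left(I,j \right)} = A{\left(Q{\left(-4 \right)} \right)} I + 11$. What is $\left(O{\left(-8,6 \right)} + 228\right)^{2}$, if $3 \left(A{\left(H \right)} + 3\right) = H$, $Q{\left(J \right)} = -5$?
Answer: $\frac{687241}{9} \approx 76360.0$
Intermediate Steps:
$A{\left(H \right)} = -3 + \frac{H}{3}$
$O{\left(I,j \right)} = 11 - \frac{14 I}{3}$ ($O{\left(I,j \right)} = \left(-3 + \frac{1}{3} \left(-5\right)\right) I + 11 = \left(-3 - \frac{5}{3}\right) I + 11 = - \frac{14 I}{3} + 11 = 11 - \frac{14 I}{3}$)
$\left(O{\left(-8,6 \right)} + 228\right)^{2} = \left(\left(11 - - \frac{112}{3}\right) + 228\right)^{2} = \left(\left(11 + \frac{112}{3}\right) + 228\right)^{2} = \left(\frac{145}{3} + 228\right)^{2} = \left(\frac{829}{3}\right)^{2} = \frac{687241}{9}$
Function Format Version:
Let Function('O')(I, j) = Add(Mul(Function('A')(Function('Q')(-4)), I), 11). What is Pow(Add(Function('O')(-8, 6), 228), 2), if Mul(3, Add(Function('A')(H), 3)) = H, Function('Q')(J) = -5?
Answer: Rational(687241, 9) ≈ 76360.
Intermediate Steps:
Function('A')(H) = Add(-3, Mul(Rational(1, 3), H))
Function('O')(I, j) = Add(11, Mul(Rational(-14, 3), I)) (Function('O')(I, j) = Add(Mul(Add(-3, Mul(Rational(1, 3), -5)), I), 11) = Add(Mul(Add(-3, Rational(-5, 3)), I), 11) = Add(Mul(Rational(-14, 3), I), 11) = Add(11, Mul(Rational(-14, 3), I)))
Pow(Add(Function('O')(-8, 6), 228), 2) = Pow(Add(Add(11, Mul(Rational(-14, 3), -8)), 228), 2) = Pow(Add(Add(11, Rational(112, 3)), 228), 2) = Pow(Add(Rational(145, 3), 228), 2) = Pow(Rational(829, 3), 2) = Rational(687241, 9)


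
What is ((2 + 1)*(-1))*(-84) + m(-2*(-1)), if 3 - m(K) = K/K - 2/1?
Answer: 256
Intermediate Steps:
m(K) = 4 (m(K) = 3 - (K/K - 2/1) = 3 - (1 - 2*1) = 3 - (1 - 2) = 3 - 1*(-1) = 3 + 1 = 4)
((2 + 1)*(-1))*(-84) + m(-2*(-1)) = ((2 + 1)*(-1))*(-84) + 4 = (3*(-1))*(-84) + 4 = -3*(-84) + 4 = 252 + 4 = 256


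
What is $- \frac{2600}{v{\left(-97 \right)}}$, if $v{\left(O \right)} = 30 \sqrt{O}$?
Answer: $\frac{260 i \sqrt{97}}{291} \approx 8.7997 i$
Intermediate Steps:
$- \frac{2600}{v{\left(-97 \right)}} = - \frac{2600}{30 \sqrt{-97}} = - \frac{2600}{30 i \sqrt{97}} = - 2600 \left(- \frac{i \sqrt{97}}{2910}\right) = \frac{260 i \sqrt{97}}{291}$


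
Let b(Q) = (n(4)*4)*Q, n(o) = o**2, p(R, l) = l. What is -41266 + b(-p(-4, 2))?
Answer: -41394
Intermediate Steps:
b(Q) = 64*Q (b(Q) = (4**2*4)*Q = (16*4)*Q = 64*Q)
-41266 + b(-p(-4, 2)) = -41266 + 64*(-1*2) = -41266 + 64*(-2) = -41266 - 128 = -41394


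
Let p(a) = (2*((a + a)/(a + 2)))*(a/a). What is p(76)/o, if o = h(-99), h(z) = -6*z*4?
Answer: 19/11583 ≈ 0.0016403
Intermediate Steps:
h(z) = -24*z
o = 2376 (o = -24*(-99) = 2376)
p(a) = 4*a/(2 + a) (p(a) = (2*((2*a)/(2 + a)))*1 = (2*(2*a/(2 + a)))*1 = (4*a/(2 + a))*1 = 4*a/(2 + a))
p(76)/o = (4*76/(2 + 76))/2376 = (4*76/78)*(1/2376) = (4*76*(1/78))*(1/2376) = (152/39)*(1/2376) = 19/11583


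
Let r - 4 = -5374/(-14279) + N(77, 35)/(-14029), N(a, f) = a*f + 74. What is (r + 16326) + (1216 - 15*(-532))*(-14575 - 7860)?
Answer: -41325219434676335/200320091 ≈ -2.0630e+8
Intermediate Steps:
N(a, f) = 74 + a*f
r = 837133659/200320091 (r = 4 + (-5374/(-14279) + (74 + 77*35)/(-14029)) = 4 + (-5374*(-1/14279) + (74 + 2695)*(-1/14029)) = 4 + (5374/14279 + 2769*(-1/14029)) = 4 + (5374/14279 - 2769/14029) = 4 + 35853295/200320091 = 837133659/200320091 ≈ 4.1790)
(r + 16326) + (1216 - 15*(-532))*(-14575 - 7860) = (837133659/200320091 + 16326) + (1216 - 15*(-532))*(-14575 - 7860) = 3271262939325/200320091 + (1216 + 7980)*(-22435) = 3271262939325/200320091 + 9196*(-22435) = 3271262939325/200320091 - 206312260 = -41325219434676335/200320091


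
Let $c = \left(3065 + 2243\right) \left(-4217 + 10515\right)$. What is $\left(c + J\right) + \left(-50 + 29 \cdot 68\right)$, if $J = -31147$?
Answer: $33400559$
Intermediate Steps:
$c = 33429784$ ($c = 5308 \cdot 6298 = 33429784$)
$\left(c + J\right) + \left(-50 + 29 \cdot 68\right) = \left(33429784 - 31147\right) + \left(-50 + 29 \cdot 68\right) = 33398637 + \left(-50 + 1972\right) = 33398637 + 1922 = 33400559$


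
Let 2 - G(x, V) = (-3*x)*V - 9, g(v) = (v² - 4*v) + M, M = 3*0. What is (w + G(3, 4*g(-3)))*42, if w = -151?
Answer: 25872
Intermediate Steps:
M = 0
g(v) = v² - 4*v (g(v) = (v² - 4*v) + 0 = v² - 4*v)
G(x, V) = 11 + 3*V*x (G(x, V) = 2 - ((-3*x)*V - 9) = 2 - (-3*V*x - 9) = 2 - (-9 - 3*V*x) = 2 + (9 + 3*V*x) = 11 + 3*V*x)
(w + G(3, 4*g(-3)))*42 = (-151 + (11 + 3*(4*(-3*(-4 - 3)))*3))*42 = (-151 + (11 + 3*(4*(-3*(-7)))*3))*42 = (-151 + (11 + 3*(4*21)*3))*42 = (-151 + (11 + 3*84*3))*42 = (-151 + (11 + 756))*42 = (-151 + 767)*42 = 616*42 = 25872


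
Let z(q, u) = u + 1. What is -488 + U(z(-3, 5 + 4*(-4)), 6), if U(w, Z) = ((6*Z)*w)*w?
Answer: 3112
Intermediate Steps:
z(q, u) = 1 + u
U(w, Z) = 6*Z*w² (U(w, Z) = (6*Z*w)*w = 6*Z*w²)
-488 + U(z(-3, 5 + 4*(-4)), 6) = -488 + 6*6*(1 + (5 + 4*(-4)))² = -488 + 6*6*(1 + (5 - 16))² = -488 + 6*6*(1 - 11)² = -488 + 6*6*(-10)² = -488 + 6*6*100 = -488 + 3600 = 3112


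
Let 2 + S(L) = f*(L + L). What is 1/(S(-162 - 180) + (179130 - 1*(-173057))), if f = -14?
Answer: 1/361761 ≈ 2.7643e-6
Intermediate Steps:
S(L) = -2 - 28*L (S(L) = -2 - 14*(L + L) = -2 - 28*L)
1/(S(-162 - 180) + (179130 - 1*(-173057))) = 1/((-2 - 28*(-162 - 180)) + (179130 - 1*(-173057))) = 1/((-2 - 28*(-342)) + (179130 + 173057)) = 1/((-2 + 9576) + 352187) = 1/(9574 + 352187) = 1/361761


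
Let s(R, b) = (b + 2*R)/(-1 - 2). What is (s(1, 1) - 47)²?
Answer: 2304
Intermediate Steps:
s(R, b) = -2*R/3 - b/3 (s(R, b) = (b + 2*R)/(-3) = (b + 2*R)*(-⅓) = -2*R/3 - b/3)
(s(1, 1) - 47)² = ((-⅔*1 - ⅓*1) - 47)² = ((-⅔ - ⅓) - 47)² = (-1 - 47)² = (-48)² = 2304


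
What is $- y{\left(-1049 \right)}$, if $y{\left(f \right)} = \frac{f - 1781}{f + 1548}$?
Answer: $\frac{2830}{499} \approx 5.6713$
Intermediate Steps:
$y{\left(f \right)} = \frac{-1781 + f}{1548 + f}$
$- y{\left(-1049 \right)} = - \frac{-1781 - 1049}{1548 - 1049} = - \frac{-2830}{499} = \left(-1\right) \left(- \frac{2830}{499}\right) = \frac{2830}{499}$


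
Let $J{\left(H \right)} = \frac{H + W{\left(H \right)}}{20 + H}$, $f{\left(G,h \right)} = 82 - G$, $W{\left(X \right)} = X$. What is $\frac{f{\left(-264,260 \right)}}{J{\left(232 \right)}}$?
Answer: $\frac{10899}{58} \approx 187.91$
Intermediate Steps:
$J{\left(H \right)} = \frac{2 H}{20 + H}$ ($J{\left(H \right)} = \frac{H + H}{20 + H} = \frac{2 H}{20 + H}$)
$\frac{f{\left(-264,260 \right)}}{J{\left(232 \right)}} = \frac{82 - -264}{2 \cdot 232 \frac{1}{20 + 232}} = \frac{82 + 264}{2 \cdot 232 \cdot \frac{1}{252}} = \frac{346}{2 \cdot 232 \cdot \frac{1}{252}} = \frac{346}{\frac{116}{63}} = 346 \cdot \frac{63}{116} = \frac{10899}{58}$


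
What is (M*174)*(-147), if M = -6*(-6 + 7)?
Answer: 153468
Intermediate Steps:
M = -6 (M = -6*1 = -6)
(M*174)*(-147) = -6*174*(-147) = -1044*(-147) = 153468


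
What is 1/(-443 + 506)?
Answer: 1/63 ≈ 0.015873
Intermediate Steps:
1/(-443 + 506) = 1/63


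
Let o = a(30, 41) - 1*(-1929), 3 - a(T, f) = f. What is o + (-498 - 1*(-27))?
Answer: 1420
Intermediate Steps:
a(T, f) = 3 - f
o = 1891 (o = (3 - 1*41) - 1*(-1929) = (3 - 41) + 1929 = -38 + 1929 = 1891)
o + (-498 - 1*(-27)) = 1891 + (-498 - 1*(-27)) = 1891 + (-498 + 27) = 1891 - 471 = 1420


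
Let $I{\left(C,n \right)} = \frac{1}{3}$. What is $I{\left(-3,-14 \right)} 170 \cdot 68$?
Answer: $\frac{11560}{3} \approx 3853.3$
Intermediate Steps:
$I{\left(C,n \right)} = \frac{1}{3}$
$I{\left(-3,-14 \right)} 170 \cdot 68 = \frac{1}{3} \cdot 170 \cdot 68 = \frac{170}{3} \cdot 68 = \frac{11560}{3}$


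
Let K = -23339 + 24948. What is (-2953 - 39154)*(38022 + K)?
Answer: -1668742517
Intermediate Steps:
K = 1609
(-2953 - 39154)*(38022 + K) = (-2953 - 39154)*(38022 + 1609) = -42107*39631 = -1668742517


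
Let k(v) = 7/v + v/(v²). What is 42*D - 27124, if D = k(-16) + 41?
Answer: -25423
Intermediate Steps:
k(v) = 8/v (k(v) = 7/v + v/v² = 7/v + 1/v = 8/v)
D = 81/2 (D = 8/(-16) + 41 = 8*(-1/16) + 41 = -½ + 41 = 81/2 ≈ 40.500)
42*D - 27124 = 42*(81/2) - 27124 = 1701 - 27124 = -25423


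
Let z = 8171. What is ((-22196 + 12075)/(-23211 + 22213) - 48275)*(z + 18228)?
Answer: -1271595717271/998 ≈ -1.2741e+9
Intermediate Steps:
((-22196 + 12075)/(-23211 + 22213) - 48275)*(z + 18228) = ((-22196 + 12075)/(-23211 + 22213) - 48275)*(8171 + 18228) = (-10121/(-998) - 48275)*26399 = (-10121*(-1/998) - 48275)*26399 = (10121/998 - 48275)*26399 = -48168329/998*26399 = -1271595717271/998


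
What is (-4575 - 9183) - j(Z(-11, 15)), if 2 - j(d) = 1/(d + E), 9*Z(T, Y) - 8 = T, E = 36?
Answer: -1472317/107 ≈ -13760.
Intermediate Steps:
Z(T, Y) = 8/9 + T/9
j(d) = 2 - 1/(36 + d) (j(d) = 2 - 1/(d + 36) = 2 - 1/(36 + d))
(-4575 - 9183) - j(Z(-11, 15)) = (-4575 - 9183) - (71 + 2*(8/9 + (⅑)*(-11)))/(36 + (8/9 + (⅑)*(-11))) = -13758 - (71 + 2*(8/9 - 11/9))/(36 + (8/9 - 11/9)) = -13758 - (71 + 2*(-⅓))/(36 - ⅓) = -13758 - (71 - ⅔)/107/3 = -13758 - 3*211/(107*3) = -13758 - 1*211/107 = -13758 - 211/107 = -1472317/107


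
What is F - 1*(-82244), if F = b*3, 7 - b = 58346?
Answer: -92773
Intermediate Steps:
b = -58339 (b = 7 - 1*58346 = 7 - 58346 = -58339)
F = -175017 (F = -58339*3 = -175017)
F - 1*(-82244) = -175017 - 1*(-82244) = -175017 + 82244 = -92773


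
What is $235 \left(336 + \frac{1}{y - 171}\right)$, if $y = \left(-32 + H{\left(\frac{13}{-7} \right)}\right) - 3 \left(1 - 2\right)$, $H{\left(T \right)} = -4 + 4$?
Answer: $\frac{3158353}{40} \approx 78959.0$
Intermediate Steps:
$H{\left(T \right)} = 0$
$y = -29$ ($y = \left(-32 + 0\right) - 3 \left(1 - 2\right) = -32 - -3 = -32 + 3 = -29$)
$235 \left(336 + \frac{1}{y - 171}\right) = 235 \left(336 + \frac{1}{-29 - 171}\right) = 235 \left(336 + \frac{1}{-200}\right) = 235 \left(336 - \frac{1}{200}\right) = 235 \cdot \frac{67199}{200} = \frac{3158353}{40}$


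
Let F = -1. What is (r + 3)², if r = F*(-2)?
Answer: 25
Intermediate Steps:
r = 2 (r = -1*(-2) = 2)
(r + 3)² = (2 + 3)² = 5² = 25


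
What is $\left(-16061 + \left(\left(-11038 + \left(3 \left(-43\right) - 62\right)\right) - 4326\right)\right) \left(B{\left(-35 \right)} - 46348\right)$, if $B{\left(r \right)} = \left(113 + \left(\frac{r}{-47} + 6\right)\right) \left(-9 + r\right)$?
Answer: $\frac{76700036608}{47} \approx 1.6319 \cdot 10^{9}$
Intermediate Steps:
$B{\left(r \right)} = \left(-9 + r\right) \left(119 - \frac{r}{47}\right)$ ($B{\left(r \right)} = \left(113 + \left(r \left(- \frac{1}{47}\right) + 6\right)\right) \left(-9 + r\right) = \left(113 - \left(-6 + \frac{r}{47}\right)\right) \left(-9 + r\right) = \left(119 - \frac{r}{47}\right) \left(-9 + r\right) = \left(-9 + r\right) \left(119 - \frac{r}{47}\right)$)
$\left(-16061 + \left(\left(-11038 + \left(3 \left(-43\right) - 62\right)\right) - 4326\right)\right) \left(B{\left(-35 \right)} - 46348\right) = \left(-16061 + \left(\left(-11038 + \left(3 \left(-43\right) - 62\right)\right) - 4326\right)\right) \left(\left(-1071 - \frac{\left(-35\right)^{2}}{47} + \frac{5602}{47} \left(-35\right)\right) - 46348\right) = \left(-16061 - 15555\right) \left(\left(-1071 - \frac{1225}{47} - \frac{196070}{47}\right) - 46348\right) = \left(-16061 - 15555\right) \left(- \frac{247632}{47} - 46348\right) = \left(-16061 - 15555\right) \left(- \frac{2425988}{47}\right) = \left(-31616\right) \left(- \frac{2425988}{47}\right) = \frac{76700036608}{47}$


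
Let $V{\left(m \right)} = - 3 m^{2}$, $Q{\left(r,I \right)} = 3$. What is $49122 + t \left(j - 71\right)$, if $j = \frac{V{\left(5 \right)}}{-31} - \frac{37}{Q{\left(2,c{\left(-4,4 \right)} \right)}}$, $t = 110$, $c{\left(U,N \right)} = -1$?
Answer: $\frac{3740596}{93} \approx 40221.0$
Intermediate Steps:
$j = - \frac{922}{93}$ ($j = \frac{\left(-3\right) 5^{2}}{-31} - \frac{37}{3} = \left(-3\right) 25 \left(- \frac{1}{31}\right) - \frac{37}{3} = \left(-75\right) \left(- \frac{1}{31}\right) - \frac{37}{3} = \frac{75}{31} - \frac{37}{3} = - \frac{922}{93} \approx -9.914$)
$49122 + t \left(j - 71\right) = 49122 + 110 \left(- \frac{922}{93} - 71\right) = 49122 + 110 \left(- \frac{7525}{93}\right) = 49122 - \frac{827750}{93} = \frac{3740596}{93}$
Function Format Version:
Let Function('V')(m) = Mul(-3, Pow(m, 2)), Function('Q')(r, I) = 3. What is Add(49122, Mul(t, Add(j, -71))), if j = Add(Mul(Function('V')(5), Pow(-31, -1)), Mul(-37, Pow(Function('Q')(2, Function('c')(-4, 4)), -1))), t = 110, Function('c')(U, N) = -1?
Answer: Rational(3740596, 93) ≈ 40221.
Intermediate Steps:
j = Rational(-922, 93) (j = Add(Mul(Mul(-3, Pow(5, 2)), Pow(-31, -1)), Mul(-37, Pow(3, -1))) = Add(Mul(Mul(-3, 25), Rational(-1, 31)), Mul(-37, Rational(1, 3))) = Add(Mul(-75, Rational(-1, 31)), Rational(-37, 3)) = Add(Rational(75, 31), Rational(-37, 3)) = Rational(-922, 93) ≈ -9.9140)
Add(49122, Mul(t, Add(j, -71))) = Add(49122, Mul(110, Add(Rational(-922, 93), -71))) = Add(49122, Mul(110, Rational(-7525, 93))) = Add(49122, Rational(-827750, 93)) = Rational(3740596, 93)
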